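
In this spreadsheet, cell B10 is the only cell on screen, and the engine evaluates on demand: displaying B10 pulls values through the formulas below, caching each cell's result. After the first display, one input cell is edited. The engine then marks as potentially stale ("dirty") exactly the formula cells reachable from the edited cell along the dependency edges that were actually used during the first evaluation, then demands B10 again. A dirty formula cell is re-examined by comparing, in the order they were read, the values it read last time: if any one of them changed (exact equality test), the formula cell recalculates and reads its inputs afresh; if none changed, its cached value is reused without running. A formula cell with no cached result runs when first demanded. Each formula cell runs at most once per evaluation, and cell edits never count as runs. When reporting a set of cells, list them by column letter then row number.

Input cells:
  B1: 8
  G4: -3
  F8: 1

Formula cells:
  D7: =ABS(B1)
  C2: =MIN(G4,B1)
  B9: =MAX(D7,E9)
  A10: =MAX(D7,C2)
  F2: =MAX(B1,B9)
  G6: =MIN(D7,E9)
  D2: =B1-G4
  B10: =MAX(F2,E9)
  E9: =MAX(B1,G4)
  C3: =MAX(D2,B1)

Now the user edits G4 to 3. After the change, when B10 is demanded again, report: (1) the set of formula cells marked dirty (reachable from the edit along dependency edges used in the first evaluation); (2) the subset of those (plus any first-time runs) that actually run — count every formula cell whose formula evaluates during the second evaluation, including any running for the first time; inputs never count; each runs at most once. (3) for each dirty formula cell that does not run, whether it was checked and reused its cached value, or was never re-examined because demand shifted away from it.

Dirty set: B9, B10, E9, F2.
Run set: E9 (1 run).
Re-examined without running (cache reused): B9, B10, F2.
The important point: E9 recomputes to an identical value, and the output ends up unchanged.

Initial pass — values computed on the first demand:
  D7 = ABS(8) = 8
  E9 = MAX(8, -3) = 8
  B9 = MAX(8, 8) = 8
  F2 = MAX(8, 8) = 8
  B10 = MAX(8, 8) = 8

Second demand — change propagation:
  E9: re-runs because G4 -3->3; new result 8 (unchanged).
  B9: re-examined; everything it read last time is the same (D7 unchanged, E9 unchanged) — cache 8 kept, no run.
  F2: re-examined; everything it read last time is the same (B1 unchanged, B9 unchanged) — cache 8 kept, no run.
  B10: re-examined; everything it read last time is the same (F2 unchanged, E9 unchanged) — cache 8 kept, no run.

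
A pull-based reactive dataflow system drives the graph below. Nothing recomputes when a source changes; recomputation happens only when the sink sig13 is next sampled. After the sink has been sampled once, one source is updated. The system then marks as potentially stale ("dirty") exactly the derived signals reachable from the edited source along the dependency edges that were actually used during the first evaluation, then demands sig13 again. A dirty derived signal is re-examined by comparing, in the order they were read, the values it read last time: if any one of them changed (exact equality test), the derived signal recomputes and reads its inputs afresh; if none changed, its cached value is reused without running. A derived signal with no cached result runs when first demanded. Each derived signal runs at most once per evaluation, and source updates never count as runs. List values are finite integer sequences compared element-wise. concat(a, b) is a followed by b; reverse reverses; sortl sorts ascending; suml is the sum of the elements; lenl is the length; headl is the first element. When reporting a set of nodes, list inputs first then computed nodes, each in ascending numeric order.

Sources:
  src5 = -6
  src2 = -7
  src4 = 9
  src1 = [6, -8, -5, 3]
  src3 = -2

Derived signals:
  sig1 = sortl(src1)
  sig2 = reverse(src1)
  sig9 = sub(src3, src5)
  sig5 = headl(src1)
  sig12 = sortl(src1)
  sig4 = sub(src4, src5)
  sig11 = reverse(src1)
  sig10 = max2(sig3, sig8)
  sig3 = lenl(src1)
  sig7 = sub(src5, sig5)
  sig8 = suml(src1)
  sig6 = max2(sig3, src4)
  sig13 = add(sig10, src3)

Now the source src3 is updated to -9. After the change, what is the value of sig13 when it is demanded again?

First evaluation (everything demanded from the output):
  sig3 = lenl([6, -8, -5, 3]) = 4
  sig8 = suml([6, -8, -5, 3]) = -4
  sig10 = max2(4, -4) = 4
  sig13 = add(4, -2) = 2

Propagation after the edit:
  sig13: runs — src3 -2->-9; result -5.

New value of sig13: -5.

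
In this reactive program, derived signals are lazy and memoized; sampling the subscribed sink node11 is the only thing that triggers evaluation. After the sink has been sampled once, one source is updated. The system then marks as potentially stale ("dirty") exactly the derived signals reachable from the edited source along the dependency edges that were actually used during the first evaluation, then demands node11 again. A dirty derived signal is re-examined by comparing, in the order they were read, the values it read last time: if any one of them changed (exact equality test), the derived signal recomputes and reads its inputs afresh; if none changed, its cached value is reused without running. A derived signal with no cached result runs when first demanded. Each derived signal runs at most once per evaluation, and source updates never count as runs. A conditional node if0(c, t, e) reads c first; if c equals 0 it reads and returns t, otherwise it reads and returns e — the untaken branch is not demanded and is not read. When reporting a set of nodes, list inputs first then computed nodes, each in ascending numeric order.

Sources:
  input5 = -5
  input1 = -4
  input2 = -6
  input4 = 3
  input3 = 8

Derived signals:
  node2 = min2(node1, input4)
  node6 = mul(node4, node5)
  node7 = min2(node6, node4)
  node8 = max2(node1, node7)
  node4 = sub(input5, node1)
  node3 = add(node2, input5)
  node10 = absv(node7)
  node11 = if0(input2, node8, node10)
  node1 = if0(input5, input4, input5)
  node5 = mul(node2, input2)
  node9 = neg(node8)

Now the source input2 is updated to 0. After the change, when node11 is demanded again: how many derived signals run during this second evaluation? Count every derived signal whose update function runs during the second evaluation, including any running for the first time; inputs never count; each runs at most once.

First demand of the output computes:
  node1 = if0(input5=-5 -> else branch input5) = -5
  node2 = min2(-5, 3) = -5
  node4 = sub(-5, -5) = 0
  node5 = mul(-5, -6) = 30
  node6 = mul(0, 30) = 0
  node7 = min2(0, 0) = 0
  node10 = absv(0) = 0
  node11 = if0(input2=-6 -> else branch node10) = 0

After the edit, cleaning proceeds:
  node5: a read changed (input2 -6->0) — executes, giving 0.
  node6: a read changed (node5 30->0) — executes, giving 0 — identical to its old value.
  node7: dirty, but its reads are unchanged (node6 unchanged, node4 unchanged); cached 0 stands.
  node8: had never run; runs now, result 0.
  node10: stays stale; no demand reaches it after the flip.
  node11: a read changed (input2 -6->0) — executes, giving 0 — identical to its old value.

Note the branch switch — demand abandons node10, which is never re-examined.

4 derived signals run: node5, node6, node8, node11.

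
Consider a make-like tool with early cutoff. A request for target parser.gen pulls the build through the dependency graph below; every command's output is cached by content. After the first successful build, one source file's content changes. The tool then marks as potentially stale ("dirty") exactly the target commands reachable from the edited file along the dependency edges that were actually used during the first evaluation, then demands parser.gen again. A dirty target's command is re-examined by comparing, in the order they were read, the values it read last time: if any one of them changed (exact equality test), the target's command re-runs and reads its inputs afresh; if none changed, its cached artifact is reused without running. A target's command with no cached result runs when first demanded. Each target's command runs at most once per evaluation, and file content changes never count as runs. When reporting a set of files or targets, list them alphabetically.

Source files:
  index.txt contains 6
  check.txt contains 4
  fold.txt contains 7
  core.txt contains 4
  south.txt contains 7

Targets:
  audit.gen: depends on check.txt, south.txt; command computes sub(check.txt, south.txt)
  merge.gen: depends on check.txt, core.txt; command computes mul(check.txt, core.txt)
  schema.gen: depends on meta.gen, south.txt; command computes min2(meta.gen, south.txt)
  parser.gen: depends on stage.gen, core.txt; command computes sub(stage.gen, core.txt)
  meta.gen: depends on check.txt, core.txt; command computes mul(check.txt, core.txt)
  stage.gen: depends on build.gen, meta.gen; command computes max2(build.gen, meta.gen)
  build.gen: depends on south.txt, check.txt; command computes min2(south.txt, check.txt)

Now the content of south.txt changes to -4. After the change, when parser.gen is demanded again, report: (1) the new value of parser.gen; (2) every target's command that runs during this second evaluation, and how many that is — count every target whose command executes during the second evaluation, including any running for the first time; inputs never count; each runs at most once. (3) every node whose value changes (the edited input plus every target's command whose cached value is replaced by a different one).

Demanding parser.gen again yields 12.
2 target commands run: build.gen, stage.gen.
The nodes whose values change: build.gen, south.txt.
Note the absorption at stage.gen: it re-runs yet its value is the same, leaving the output's value untouched.

First demand of the output computes:
  build.gen = min2(7, 4) = 4
  meta.gen = mul(4, 4) = 16
  stage.gen = max2(4, 16) = 16
  parser.gen = sub(16, 4) = 12

After the edit, cleaning proceeds:
  build.gen: a read changed (south.txt 7->-4) — executes, giving -4.
  stage.gen: a read changed (build.gen 4->-4) — executes, giving 16 — identical to its old value.
  parser.gen: dirty, but its reads are unchanged (stage.gen unchanged, core.txt unchanged); cached 12 stands.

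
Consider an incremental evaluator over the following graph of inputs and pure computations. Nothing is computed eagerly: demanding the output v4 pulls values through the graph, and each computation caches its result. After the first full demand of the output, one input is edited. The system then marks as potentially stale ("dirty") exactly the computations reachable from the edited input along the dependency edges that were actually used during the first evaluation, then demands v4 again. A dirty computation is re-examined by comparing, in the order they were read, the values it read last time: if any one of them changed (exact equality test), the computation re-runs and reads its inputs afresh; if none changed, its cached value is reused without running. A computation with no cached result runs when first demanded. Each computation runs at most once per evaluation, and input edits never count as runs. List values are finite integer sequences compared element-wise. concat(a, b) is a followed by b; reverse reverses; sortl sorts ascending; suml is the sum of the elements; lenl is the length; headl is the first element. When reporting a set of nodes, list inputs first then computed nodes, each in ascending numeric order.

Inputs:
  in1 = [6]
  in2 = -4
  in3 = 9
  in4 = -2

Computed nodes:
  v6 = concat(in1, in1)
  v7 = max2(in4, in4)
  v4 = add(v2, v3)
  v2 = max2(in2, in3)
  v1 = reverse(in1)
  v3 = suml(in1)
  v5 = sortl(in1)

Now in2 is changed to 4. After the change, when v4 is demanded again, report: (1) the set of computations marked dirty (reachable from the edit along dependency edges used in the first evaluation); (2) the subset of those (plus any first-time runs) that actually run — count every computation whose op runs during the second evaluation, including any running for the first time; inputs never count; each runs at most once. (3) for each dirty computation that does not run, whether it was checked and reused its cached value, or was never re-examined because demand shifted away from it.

Dirty set: v2, v4.
Run set: v2 (1 run).
Re-examined without running (cache reused): v4.
The important point: v2 recomputes to an identical value, and the output ends up unchanged.

Initial pass — values computed on the first demand:
  v2 = max2(-4, 9) = 9
  v3 = suml([6]) = 6
  v4 = add(9, 6) = 15

Second demand — change propagation:
  v2: re-runs because in2 -4->4; new result 9 (unchanged).
  v4: re-examined; everything it read last time is the same (v2 unchanged, v3 unchanged) — cache 15 kept, no run.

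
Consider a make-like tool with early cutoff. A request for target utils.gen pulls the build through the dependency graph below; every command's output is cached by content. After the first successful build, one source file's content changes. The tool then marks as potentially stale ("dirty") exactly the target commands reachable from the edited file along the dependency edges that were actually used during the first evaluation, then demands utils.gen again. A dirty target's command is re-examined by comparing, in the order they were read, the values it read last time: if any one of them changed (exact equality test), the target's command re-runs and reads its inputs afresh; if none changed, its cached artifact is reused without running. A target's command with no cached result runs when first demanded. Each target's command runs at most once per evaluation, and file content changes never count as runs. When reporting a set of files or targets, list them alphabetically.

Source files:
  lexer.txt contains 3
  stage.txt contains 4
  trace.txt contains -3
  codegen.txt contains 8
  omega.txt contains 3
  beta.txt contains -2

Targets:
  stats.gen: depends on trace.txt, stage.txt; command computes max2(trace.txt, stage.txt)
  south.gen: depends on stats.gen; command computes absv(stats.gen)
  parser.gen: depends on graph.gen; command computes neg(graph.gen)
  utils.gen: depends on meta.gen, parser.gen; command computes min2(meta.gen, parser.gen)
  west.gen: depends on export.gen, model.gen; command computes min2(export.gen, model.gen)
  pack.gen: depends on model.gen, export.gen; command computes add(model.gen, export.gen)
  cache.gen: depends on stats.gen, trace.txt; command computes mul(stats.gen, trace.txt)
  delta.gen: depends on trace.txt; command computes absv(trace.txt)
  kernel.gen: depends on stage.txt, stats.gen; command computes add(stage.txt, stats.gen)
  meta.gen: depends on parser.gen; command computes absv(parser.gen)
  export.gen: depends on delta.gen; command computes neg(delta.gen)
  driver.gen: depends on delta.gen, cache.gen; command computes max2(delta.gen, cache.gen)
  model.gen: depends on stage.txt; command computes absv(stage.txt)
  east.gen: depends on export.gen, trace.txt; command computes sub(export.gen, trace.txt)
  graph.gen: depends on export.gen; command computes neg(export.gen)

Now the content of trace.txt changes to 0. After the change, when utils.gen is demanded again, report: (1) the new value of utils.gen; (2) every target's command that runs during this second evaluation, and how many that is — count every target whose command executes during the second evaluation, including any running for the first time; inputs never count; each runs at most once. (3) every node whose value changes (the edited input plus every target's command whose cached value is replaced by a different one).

Demanding utils.gen again yields 0.
6 target commands run: delta.gen, export.gen, graph.gen, meta.gen, parser.gen, utils.gen.
The nodes whose values change: delta.gen, export.gen, graph.gen, meta.gen, parser.gen, trace.txt, utils.gen.

First demand of the output computes:
  delta.gen = absv(-3) = 3
  export.gen = neg(3) = -3
  graph.gen = neg(-3) = 3
  parser.gen = neg(3) = -3
  meta.gen = absv(-3) = 3
  utils.gen = min2(3, -3) = -3

After the edit, cleaning proceeds:
  delta.gen: a read changed (trace.txt -3->0) — executes, giving 0.
  export.gen: a read changed (delta.gen 3->0) — executes, giving 0.
  graph.gen: a read changed (export.gen -3->0) — executes, giving 0.
  parser.gen: a read changed (graph.gen 3->0) — executes, giving 0.
  meta.gen: a read changed (parser.gen -3->0) — executes, giving 0.
  utils.gen: a read changed (meta.gen 3->0; parser.gen -3->0) — executes, giving 0.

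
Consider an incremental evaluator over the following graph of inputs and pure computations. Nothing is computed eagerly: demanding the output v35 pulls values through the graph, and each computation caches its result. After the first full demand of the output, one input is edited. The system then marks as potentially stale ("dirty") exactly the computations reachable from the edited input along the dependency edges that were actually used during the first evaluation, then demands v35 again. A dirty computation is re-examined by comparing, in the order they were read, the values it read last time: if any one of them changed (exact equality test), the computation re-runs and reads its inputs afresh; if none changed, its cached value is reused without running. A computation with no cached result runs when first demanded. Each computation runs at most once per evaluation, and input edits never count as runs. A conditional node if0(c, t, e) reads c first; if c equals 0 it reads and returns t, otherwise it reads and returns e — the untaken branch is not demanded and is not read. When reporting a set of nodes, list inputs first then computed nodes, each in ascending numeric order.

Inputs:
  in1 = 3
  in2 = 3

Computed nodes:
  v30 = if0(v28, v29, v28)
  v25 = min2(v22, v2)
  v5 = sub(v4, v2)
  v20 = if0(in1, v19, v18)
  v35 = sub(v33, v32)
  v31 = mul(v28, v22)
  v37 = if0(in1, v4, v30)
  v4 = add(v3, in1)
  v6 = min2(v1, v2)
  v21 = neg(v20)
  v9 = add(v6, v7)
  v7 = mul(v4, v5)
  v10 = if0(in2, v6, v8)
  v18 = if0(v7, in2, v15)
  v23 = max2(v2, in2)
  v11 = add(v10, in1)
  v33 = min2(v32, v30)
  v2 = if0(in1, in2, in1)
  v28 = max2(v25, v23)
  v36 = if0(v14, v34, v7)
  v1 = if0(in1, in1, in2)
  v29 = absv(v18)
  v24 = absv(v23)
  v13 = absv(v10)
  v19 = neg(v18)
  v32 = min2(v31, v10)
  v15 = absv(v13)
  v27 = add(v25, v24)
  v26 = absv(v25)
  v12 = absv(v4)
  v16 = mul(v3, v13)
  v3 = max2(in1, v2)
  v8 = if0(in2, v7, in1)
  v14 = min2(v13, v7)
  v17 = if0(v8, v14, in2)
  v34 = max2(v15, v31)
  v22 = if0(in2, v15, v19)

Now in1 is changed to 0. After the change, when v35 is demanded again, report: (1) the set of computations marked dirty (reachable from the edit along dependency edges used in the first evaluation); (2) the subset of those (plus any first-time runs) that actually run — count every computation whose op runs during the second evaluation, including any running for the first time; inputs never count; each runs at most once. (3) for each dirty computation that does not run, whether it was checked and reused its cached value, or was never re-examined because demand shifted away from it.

Dirty set: v2, v3, v4, v5, v7, v8, v10, v13, v15, v18, v19, v22, v23, v25, v28, v30, v31, v32, v33, v35.
Run set: v2, v3, v4, v5, v7, v8, v10, v18, v32 (9 run).
Re-examined without running (cache reused): v19, v22, v23, v25, v28, v30, v31, v33, v35.
Left stale — demand moved off them: v13, v15.
The important point: the flipped condition redirects demand; v13, v15 are left stale, never re-checked.

Initial pass — values computed on the first demand:
  v2 = if0(in1=3 -> else branch in1) = 3
  v3 = max2(3, 3) = 3
  v4 = add(3, 3) = 6
  v5 = sub(6, 3) = 3
  v7 = mul(6, 3) = 18
  v8 = if0(in2=3 -> else branch in1) = 3
  v10 = if0(in2=3 -> else branch v8) = 3
  v13 = absv(3) = 3
  v15 = absv(3) = 3
  v18 = if0(v7=18 -> else branch v15) = 3
  v19 = neg(3) = -3
  v22 = if0(in2=3 -> else branch v19) = -3
  v23 = max2(3, 3) = 3
  v25 = min2(-3, 3) = -3
  v28 = max2(-3, 3) = 3
  v30 = if0(v28=3 -> else branch v28) = 3
  v31 = mul(3, -3) = -9
  v32 = min2(-9, 3) = -9
  v33 = min2(-9, 3) = -9
  v35 = sub(-9, -9) = 0

Second demand — change propagation:
  v2: re-runs because in1 3->0; in1 3->0; new result 3 (unchanged).
  v3: re-runs because in1 3->0; new result 3 (unchanged).
  v4: re-runs because in1 3->0; new result 3.
  v5: re-runs because v4 6->3; new result 0.
  v7: re-runs because v4 6->3; v5 3->0; new result 0.
  v8: re-runs because in1 3->0; new result 0.
  v10: re-runs because v8 3->0; new result 0.
  v13: dirty yet unreached — the second evaluation never asks for it.
  v15: dirty yet unreached — the second evaluation never asks for it.
  v18: re-runs because v7 18->0; new result 3 (unchanged).
  v19: re-examined; everything it read last time is the same (v18 unchanged) — cache -3 kept, no run.
  v22: re-examined; everything it read last time is the same (in2 unchanged, v19 unchanged) — cache -3 kept, no run.
  v23: re-examined; everything it read last time is the same (v2 unchanged, in2 unchanged) — cache 3 kept, no run.
  v25: re-examined; everything it read last time is the same (v22 unchanged, v2 unchanged) — cache -3 kept, no run.
  v28: re-examined; everything it read last time is the same (v25 unchanged, v23 unchanged) — cache 3 kept, no run.
  v30: re-examined; everything it read last time is the same (v28 unchanged, v28 unchanged) — cache 3 kept, no run.
  v31: re-examined; everything it read last time is the same (v28 unchanged, v22 unchanged) — cache -9 kept, no run.
  v32: re-runs because v10 3->0; new result -9 (unchanged).
  v33: re-examined; everything it read last time is the same (v32 unchanged, v30 unchanged) — cache -9 kept, no run.
  v35: re-examined; everything it read last time is the same (v33 unchanged, v32 unchanged) — cache 0 kept, no run.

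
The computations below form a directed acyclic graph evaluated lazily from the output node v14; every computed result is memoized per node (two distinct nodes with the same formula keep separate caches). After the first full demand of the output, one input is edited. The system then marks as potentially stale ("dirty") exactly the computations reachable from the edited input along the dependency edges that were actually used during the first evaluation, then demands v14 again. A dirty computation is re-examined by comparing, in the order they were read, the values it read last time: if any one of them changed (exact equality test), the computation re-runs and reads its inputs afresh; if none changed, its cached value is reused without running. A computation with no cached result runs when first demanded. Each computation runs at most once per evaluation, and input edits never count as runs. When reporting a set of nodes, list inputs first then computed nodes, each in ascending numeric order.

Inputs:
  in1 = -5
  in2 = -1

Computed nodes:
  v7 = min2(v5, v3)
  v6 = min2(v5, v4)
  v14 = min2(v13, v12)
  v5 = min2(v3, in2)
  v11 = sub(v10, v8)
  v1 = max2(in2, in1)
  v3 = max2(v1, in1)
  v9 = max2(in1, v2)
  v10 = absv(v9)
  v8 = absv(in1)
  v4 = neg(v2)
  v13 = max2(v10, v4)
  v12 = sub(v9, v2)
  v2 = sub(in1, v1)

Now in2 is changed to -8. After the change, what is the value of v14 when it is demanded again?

First demand of the output computes:
  v1 = max2(-1, -5) = -1
  v2 = sub(-5, -1) = -4
  v4 = neg(-4) = 4
  v9 = max2(-5, -4) = -4
  v10 = absv(-4) = 4
  v12 = sub(-4, -4) = 0
  v13 = max2(4, 4) = 4
  v14 = min2(4, 0) = 0

After the edit, cleaning proceeds:
  v1: a read changed (in2 -1->-8) — executes, giving -5.
  v2: a read changed (v1 -1->-5) — executes, giving 0.
  v4: a read changed (v2 -4->0) — executes, giving 0.
  v9: a read changed (v2 -4->0) — executes, giving 0.
  v10: a read changed (v9 -4->0) — executes, giving 0.
  v12: a read changed (v9 -4->0; v2 -4->0) — executes, giving 0 — identical to its old value.
  v13: a read changed (v10 4->0; v4 4->0) — executes, giving 0.
  v14: a read changed (v13 4->0) — executes, giving 0 — identical to its old value.

Demanding v14 again yields 0.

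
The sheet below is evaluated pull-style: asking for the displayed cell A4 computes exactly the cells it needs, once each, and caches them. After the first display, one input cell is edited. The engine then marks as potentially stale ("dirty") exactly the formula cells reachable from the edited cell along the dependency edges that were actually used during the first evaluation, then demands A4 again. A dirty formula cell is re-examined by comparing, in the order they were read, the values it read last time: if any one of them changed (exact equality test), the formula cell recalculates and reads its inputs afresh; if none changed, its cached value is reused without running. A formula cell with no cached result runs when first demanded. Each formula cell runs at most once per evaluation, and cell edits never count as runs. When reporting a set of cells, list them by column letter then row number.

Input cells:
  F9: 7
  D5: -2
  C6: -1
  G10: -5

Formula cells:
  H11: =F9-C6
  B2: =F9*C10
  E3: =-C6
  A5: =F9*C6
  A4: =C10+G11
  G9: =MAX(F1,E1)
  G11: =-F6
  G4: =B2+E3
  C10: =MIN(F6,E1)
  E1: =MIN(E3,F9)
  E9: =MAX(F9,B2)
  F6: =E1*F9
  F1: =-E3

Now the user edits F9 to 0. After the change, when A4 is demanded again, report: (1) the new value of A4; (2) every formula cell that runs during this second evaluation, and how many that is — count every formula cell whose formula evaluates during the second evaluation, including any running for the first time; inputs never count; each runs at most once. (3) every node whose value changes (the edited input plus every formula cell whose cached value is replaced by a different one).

First demand of the output computes:
  E3 = -(-1) = 1
  E1 = MIN(1, 7) = 1
  F6 = 1 * 7 = 7
  C10 = MIN(7, 1) = 1
  G11 = -(7) = -7
  A4 = 1 + -7 = -6

After the edit, cleaning proceeds:
  E1: a read changed (F9 7->0) — executes, giving 0.
  F6: a read changed (E1 1->0; F9 7->0) — executes, giving 0.
  C10: a read changed (F6 7->0; E1 1->0) — executes, giving 0.
  G11: a read changed (F6 7->0) — executes, giving 0.
  A4: a read changed (C10 1->0; G11 -7->0) — executes, giving 0.

Demanding A4 again yields 0.
5 formula cells run: A4, C10, E1, F6, G11.
The nodes whose values change: A4, C10, E1, F6, F9, G11.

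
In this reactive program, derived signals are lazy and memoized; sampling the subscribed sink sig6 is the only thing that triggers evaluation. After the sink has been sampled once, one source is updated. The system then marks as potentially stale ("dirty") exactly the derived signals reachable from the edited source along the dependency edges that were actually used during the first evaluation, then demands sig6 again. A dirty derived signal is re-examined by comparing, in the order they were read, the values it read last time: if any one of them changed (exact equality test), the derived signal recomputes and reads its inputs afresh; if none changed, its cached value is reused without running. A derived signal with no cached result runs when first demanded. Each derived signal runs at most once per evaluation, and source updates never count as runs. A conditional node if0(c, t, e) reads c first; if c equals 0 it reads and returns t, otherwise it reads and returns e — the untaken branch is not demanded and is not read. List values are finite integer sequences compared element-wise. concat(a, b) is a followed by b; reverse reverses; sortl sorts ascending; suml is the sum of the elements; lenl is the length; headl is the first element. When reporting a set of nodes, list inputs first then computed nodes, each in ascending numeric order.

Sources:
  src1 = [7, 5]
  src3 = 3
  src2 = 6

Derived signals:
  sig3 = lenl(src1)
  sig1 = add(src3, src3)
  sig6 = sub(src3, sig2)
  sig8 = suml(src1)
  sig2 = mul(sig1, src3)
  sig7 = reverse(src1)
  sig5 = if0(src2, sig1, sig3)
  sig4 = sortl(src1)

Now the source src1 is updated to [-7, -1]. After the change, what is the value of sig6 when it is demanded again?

First demand of the output computes:
  sig1 = add(3, 3) = 6
  sig2 = mul(6, 3) = 18
  sig6 = sub(3, 18) = -15

After the edit, cleaning proceeds:
  src1 only reaches undemanded nodes; the second demand re-runs nothing.

Note the shortcut — src1 feeds only undemanded nodes, so no recomputation happens.

Demanding sig6 again yields -15.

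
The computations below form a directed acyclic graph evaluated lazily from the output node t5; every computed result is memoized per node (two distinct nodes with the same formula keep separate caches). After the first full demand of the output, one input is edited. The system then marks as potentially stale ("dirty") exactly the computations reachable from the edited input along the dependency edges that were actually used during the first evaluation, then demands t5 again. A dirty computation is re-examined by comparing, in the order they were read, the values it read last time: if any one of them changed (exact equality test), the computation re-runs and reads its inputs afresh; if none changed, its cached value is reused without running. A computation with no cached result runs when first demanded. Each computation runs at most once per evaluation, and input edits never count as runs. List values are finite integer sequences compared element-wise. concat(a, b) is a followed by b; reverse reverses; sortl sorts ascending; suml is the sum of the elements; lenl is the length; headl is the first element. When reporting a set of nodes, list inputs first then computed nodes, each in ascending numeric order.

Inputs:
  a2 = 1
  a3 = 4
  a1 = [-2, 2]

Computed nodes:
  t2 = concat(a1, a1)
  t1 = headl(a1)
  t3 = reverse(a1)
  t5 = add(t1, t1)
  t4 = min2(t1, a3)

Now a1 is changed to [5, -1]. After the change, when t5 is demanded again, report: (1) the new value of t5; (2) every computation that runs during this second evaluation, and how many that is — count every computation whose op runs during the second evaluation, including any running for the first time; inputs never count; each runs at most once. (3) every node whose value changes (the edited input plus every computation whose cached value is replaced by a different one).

Demanding t5 again yields 10.
2 computations run: t1, t5.
The nodes whose values change: a1, t1, t5.

First demand of the output computes:
  t1 = headl([-2, 2]) = -2
  t5 = add(-2, -2) = -4

After the edit, cleaning proceeds:
  t1: a read changed (a1 [-2, 2]->[5, -1]) — executes, giving 5.
  t5: a read changed (t1 -2->5; t1 -2->5) — executes, giving 10.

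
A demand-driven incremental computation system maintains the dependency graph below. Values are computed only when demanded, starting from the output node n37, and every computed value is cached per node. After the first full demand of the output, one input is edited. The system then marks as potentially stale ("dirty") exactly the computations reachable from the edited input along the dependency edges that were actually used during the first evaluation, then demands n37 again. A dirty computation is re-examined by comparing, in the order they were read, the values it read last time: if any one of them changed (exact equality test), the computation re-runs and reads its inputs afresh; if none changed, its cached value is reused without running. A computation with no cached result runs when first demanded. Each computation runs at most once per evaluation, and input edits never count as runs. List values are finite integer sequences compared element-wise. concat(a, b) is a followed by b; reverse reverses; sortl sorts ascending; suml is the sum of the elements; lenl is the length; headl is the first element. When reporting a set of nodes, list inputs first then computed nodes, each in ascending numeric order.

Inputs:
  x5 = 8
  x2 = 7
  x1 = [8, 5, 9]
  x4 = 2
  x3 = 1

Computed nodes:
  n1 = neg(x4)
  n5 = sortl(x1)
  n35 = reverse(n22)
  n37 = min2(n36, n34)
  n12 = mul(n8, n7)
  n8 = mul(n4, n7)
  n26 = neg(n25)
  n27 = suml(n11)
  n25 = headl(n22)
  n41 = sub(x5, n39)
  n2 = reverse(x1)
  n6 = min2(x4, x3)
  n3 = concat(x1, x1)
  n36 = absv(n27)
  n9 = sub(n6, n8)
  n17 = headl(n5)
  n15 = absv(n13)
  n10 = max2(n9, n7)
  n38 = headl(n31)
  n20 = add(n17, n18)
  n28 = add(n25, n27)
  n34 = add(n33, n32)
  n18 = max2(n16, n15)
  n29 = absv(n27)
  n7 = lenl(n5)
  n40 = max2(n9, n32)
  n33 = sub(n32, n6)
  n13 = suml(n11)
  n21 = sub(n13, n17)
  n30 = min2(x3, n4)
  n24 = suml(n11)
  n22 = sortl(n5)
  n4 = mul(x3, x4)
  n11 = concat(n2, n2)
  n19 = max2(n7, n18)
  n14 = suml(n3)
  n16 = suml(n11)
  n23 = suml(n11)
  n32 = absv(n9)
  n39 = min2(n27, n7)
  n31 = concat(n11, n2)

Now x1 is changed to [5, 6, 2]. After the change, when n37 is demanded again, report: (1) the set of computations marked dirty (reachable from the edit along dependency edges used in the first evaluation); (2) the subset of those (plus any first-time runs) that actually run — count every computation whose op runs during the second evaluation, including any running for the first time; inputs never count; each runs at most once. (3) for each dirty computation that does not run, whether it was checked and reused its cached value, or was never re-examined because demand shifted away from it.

Marked dirty: n2, n5, n7, n8, n9, n11, n27, n32, n33, n34, n36, n37.
Computations that run: n2, n5, n7, n11, n27, n36, n37 — 7 in total.
Checked but reused from cache: n8, n9, n32, n33, n34.
Key observation: the cutoff stops propagation at n8 — its inputs' values are unchanged, so it reuses its cache.

First evaluation (everything demanded from the output):
  n2 = reverse([8, 5, 9]) = [9, 5, 8]
  n4 = mul(1, 2) = 2
  n5 = sortl([8, 5, 9]) = [5, 8, 9]
  n6 = min2(2, 1) = 1
  n7 = lenl([5, 8, 9]) = 3
  n8 = mul(2, 3) = 6
  n9 = sub(1, 6) = -5
  n11 = concat([9, 5, 8], [9, 5, 8]) = [9, 5, 8, 9, 5, 8]
  n27 = suml([9, 5, 8, 9, 5, 8]) = 44
  n32 = absv(-5) = 5
  n33 = sub(5, 1) = 4
  n34 = add(4, 5) = 9
  n36 = absv(44) = 44
  n37 = min2(44, 9) = 9

Propagation after the edit:
  n2: runs — x1 [8, 5, 9]->[5, 6, 2]; result [2, 6, 5].
  n5: runs — x1 [8, 5, 9]->[5, 6, 2]; result [2, 5, 6].
  n7: runs — n5 [5, 8, 9]->[2, 5, 6]; result 3 (same value as before).
  n8: checked — values it read are unchanged (n4 unchanged, n7 unchanged); reused cached 6 without running.
  n9: checked — values it read are unchanged (n6 unchanged, n8 unchanged); reused cached -5 without running.
  n11: runs — n2 [9, 5, 8]->[2, 6, 5]; n2 [9, 5, 8]->[2, 6, 5]; result [2, 6, 5, 2, 6, 5].
  n27: runs — n11 [9, 5, 8, 9, 5, 8]->[2, 6, 5, 2, 6, 5]; result 26.
  n32: checked — values it read are unchanged (n9 unchanged); reused cached 5 without running.
  n33: checked — values it read are unchanged (n32 unchanged, n6 unchanged); reused cached 4 without running.
  n34: checked — values it read are unchanged (n33 unchanged, n32 unchanged); reused cached 9 without running.
  n36: runs — n27 44->26; result 26.
  n37: runs — n36 44->26; result 9 (same value as before).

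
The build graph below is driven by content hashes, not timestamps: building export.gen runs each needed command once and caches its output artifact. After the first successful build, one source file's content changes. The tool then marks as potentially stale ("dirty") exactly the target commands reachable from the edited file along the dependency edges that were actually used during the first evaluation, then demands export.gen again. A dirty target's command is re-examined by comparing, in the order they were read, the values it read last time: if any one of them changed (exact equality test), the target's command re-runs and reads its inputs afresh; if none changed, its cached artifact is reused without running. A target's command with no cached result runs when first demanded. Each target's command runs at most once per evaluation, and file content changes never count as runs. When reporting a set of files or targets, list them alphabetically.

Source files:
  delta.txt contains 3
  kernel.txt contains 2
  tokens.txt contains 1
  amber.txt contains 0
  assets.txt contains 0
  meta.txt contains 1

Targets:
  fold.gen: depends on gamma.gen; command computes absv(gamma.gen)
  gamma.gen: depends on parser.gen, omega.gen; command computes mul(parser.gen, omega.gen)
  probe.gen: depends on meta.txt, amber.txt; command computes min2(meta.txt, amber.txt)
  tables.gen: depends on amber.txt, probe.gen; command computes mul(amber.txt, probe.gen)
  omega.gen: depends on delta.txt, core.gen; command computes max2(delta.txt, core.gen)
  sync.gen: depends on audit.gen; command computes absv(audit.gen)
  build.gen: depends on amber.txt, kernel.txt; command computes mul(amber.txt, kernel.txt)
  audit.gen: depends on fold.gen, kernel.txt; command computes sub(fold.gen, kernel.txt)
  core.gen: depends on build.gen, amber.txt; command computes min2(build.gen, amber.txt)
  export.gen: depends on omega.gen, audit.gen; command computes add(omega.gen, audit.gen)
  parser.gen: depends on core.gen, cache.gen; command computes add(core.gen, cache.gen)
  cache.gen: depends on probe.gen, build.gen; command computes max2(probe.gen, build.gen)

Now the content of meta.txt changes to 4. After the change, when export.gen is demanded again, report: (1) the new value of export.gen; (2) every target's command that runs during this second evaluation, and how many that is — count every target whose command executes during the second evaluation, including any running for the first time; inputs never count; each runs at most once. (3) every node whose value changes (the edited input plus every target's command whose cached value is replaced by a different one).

Initial pass — values computed on the first demand:
  build.gen = mul(0, 2) = 0
  core.gen = min2(0, 0) = 0
  omega.gen = max2(3, 0) = 3
  probe.gen = min2(1, 0) = 0
  cache.gen = max2(0, 0) = 0
  parser.gen = add(0, 0) = 0
  gamma.gen = mul(0, 3) = 0
  fold.gen = absv(0) = 0
  audit.gen = sub(0, 2) = -2
  export.gen = add(3, -2) = 1

Second demand — change propagation:
  probe.gen: re-runs because meta.txt 1->4; new result 0 (unchanged).
  cache.gen: re-examined; everything it read last time is the same (probe.gen unchanged, build.gen unchanged) — cache 0 kept, no run.
  parser.gen: re-examined; everything it read last time is the same (core.gen unchanged, cache.gen unchanged) — cache 0 kept, no run.
  gamma.gen: re-examined; everything it read last time is the same (parser.gen unchanged, omega.gen unchanged) — cache 0 kept, no run.
  fold.gen: re-examined; everything it read last time is the same (gamma.gen unchanged) — cache 0 kept, no run.
  audit.gen: re-examined; everything it read last time is the same (fold.gen unchanged, kernel.txt unchanged) — cache -2 kept, no run.
  export.gen: re-examined; everything it read last time is the same (omega.gen unchanged, audit.gen unchanged) — cache 1 kept, no run.

The important point: probe.gen recomputes to an identical value, and the output ends up unchanged.

export.gen now evaluates to 1.
Run set: probe.gen (1 run).
Changed values: meta.txt.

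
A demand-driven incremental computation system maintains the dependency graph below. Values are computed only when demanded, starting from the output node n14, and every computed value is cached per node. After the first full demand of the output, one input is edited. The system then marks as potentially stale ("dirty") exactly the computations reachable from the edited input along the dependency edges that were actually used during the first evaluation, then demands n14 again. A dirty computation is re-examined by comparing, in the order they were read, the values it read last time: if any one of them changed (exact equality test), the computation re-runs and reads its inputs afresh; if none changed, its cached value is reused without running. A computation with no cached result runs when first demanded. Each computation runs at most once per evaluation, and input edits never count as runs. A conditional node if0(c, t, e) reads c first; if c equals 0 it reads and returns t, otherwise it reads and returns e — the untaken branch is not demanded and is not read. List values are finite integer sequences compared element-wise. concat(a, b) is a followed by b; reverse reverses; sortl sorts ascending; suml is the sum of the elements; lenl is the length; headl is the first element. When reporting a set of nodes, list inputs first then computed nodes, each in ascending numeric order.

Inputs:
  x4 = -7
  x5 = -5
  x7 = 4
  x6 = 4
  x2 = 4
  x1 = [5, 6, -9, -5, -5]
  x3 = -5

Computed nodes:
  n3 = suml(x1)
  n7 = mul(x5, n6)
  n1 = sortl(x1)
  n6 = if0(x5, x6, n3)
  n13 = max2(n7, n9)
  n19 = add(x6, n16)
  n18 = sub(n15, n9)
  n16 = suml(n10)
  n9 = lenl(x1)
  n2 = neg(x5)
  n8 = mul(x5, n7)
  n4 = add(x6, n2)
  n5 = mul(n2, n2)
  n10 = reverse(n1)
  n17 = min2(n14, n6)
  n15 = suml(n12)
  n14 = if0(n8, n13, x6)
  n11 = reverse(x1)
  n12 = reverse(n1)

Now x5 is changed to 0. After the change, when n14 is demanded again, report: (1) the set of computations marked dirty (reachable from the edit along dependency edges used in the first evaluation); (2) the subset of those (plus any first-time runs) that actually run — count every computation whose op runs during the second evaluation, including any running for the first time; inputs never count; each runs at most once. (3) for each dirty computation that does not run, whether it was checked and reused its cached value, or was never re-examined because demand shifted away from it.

First evaluation (everything demanded from the output):
  n3 = suml([5, 6, -9, -5, -5]) = -8
  n6 = if0(x5=-5 -> else branch n3) = -8
  n7 = mul(-5, -8) = 40
  n8 = mul(-5, 40) = -200
  n14 = if0(n8=-200 -> else branch x6) = 4

Propagation after the edit:
  n6: runs — x5 -5->0; result 4.
  n7: runs — x5 -5->0; n6 -8->4; result 0.
  n8: runs — x5 -5->0; n7 40->0; result 0.
  n9: demanded for the first time — runs, produces 5.
  n13: demanded for the first time — runs, produces 5.
  n14: runs — n8 -200->0; result 5.

Key observation: a condition flipped, so demand reaches new nodes — n9, n13 run for the first time.

Marked dirty: n6, n7, n8, n14.
Computations that run: n6, n7, n8, n9, n13, n14 — 6 in total.
Every dirty computation ran.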